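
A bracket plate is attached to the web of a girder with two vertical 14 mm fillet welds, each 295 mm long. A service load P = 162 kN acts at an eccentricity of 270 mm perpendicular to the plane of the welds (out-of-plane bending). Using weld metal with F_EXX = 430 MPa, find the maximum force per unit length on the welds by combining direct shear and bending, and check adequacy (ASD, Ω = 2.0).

L_w = 2 × 295 = 590 mm; section modulus (unit throat) S = 2 × L²/6 = 29010 mm².
Direct shear f_v = P/L_w = 162×10³/590 = 274.6 N/mm.
Moment M = P × e = 162×10³ × 270 = 43740000 N·mm; bending f_b = M/S = 1508 N/mm.
f_max = √(f_v² + f_b²) = √(274.6² + 1508²) = 1533 N/mm.
r_n/Ω = (1/2.0) × 0.6 × 430 × (0.707 × 14) = 1277 N/mm → NOT adequate.

f_max ≈ 1530 N/mm; NOT adequate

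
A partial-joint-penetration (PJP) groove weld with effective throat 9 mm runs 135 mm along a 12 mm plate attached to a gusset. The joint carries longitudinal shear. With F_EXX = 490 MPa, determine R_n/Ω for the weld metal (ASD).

R_n/Ω ≈ 179 kN

Effective throat (given) t_e = 9 mm.
A_we = 9 × 135 = 1215 mm².
F_nw = 0.6 F_EXX = 294 MPa.
R_n/Ω = (294 × 1215) / 2.0 × 10⁻³ = 178.6 kN.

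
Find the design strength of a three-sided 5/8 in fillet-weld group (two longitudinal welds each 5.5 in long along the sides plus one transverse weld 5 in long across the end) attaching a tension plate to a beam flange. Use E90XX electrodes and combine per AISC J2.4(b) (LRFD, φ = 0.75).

φR_n ≈ 302 kip

E90XX → F_EXX = 90 ksi.
t_e = 0.707 × 0.625 = 0.4419 in.
R_nwl = 0.6 × 90 × 0.4419 × 11 = 262.5 kip (longitudinal, 2 welds).
R_nwt = 0.6 × 90 × 0.4419 × 5 = 119.3 kip (transverse, base value).
(i) R_nwl + R_nwt = 381.8 kip; (ii) 0.85 R_nwl + 1.5 R_nwt = 402.1 kip.
R_n = max = 402.1 kip [governs: (ii)]; φR_n = 301.5 kip.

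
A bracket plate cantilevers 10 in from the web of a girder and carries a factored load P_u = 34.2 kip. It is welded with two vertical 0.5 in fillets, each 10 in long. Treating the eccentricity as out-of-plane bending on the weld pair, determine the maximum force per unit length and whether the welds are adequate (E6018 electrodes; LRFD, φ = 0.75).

f_max ≈ 10.4 kip/in; NOT adequate

E60XX → F_EXX = 60 ksi.
L_w = 2 × 10 = 20 in; section modulus (unit throat) S = 2 × L²/6 = 33.33 in².
Direct shear f_v = P/L_w = 34.2/20 = 1.71 kip/in.
Moment M = P × e = 34.2 × 10 = 342 kip·in; bending f_b = M/S = 10.26 kip/in.
f_max = √(f_v² + f_b²) = √(1.71² + 10.26²) = 10.4 kip/in.
φr_n = 0.75 × 0.6 × 60 × (0.707 × 0.5) = 9.544 kip/in → NOT adequate.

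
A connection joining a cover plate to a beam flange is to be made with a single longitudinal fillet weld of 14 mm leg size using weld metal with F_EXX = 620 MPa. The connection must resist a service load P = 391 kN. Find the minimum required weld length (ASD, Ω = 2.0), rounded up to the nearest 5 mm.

Throat t_e = 0.707 × 14 = 9.898 mm.
r_n/Ω = (0.6 × 620 × 9.898) / 2.0 = 1841 N/mm = 1.841 kN/mm.
L_req = P / (r_n/Ω) = 391 / 1.841 = 212.4 mm total.
Round up → use L = 215 mm.

L = 215 mm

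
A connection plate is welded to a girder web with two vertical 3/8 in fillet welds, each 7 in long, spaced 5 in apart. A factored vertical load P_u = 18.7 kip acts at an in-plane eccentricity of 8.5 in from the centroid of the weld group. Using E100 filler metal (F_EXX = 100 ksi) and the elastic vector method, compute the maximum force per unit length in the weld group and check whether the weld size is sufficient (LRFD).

f_max ≈ 5.61 kip/in; adequate

Total weld length L_w = 14 in. Treat welds as unit-width lines.
Polar moment about centroid: J = 2[d³/12 + d(b/2)²] = 2[7³/12 + 7×2.5²] = 144.7 in³.
Direct shear f_v = P/L_w = 18.7 / 14 = 1.336 kip/in (vertical).
Torsion M = P·e = 18.7 × 8.5 = 158.95 kip·in.
Critical point at (x, y) = (2.5, 3.5) from centroid. f_tx = M·y/J = 3.846 kip/in; f_ty = M·x/J = 2.747 kip/in.
Resultant f_max = √[f_tx² + (f_v + f_ty)²] = √[3.846² + (1.336 + 2.747)²] = 5.609 kip/in.
Capacity per unit length: φr_n = 0.75 × 0.6 × 100 × (0.707 × 0.375) = 11.93 kip/in.
5.609 ≤ 11.93 → adequate.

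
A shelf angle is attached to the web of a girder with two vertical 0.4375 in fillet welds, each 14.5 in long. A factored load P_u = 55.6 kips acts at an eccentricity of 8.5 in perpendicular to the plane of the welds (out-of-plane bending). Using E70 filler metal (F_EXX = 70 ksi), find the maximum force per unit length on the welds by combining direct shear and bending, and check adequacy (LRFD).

L_w = 2 × 14.5 = 29 in; section modulus (unit throat) S = 2 × L²/6 = 70.08 in².
Direct shear f_v = P/L_w = 55.6/29 = 1.917 kip/in.
Moment M = P × e = 55.6 × 8.5 = 472.6 kip·in; bending f_b = M/S = 6.743 kip/in.
f_max = √(f_v² + f_b²) = √(1.917² + 6.743²) = 7.011 kip/in.
φr_n = 0.75 × 0.6 × 70 × (0.707 × 0.4375) = 9.743 kip/in → adequate.

f_max ≈ 7.01 kip/in; adequate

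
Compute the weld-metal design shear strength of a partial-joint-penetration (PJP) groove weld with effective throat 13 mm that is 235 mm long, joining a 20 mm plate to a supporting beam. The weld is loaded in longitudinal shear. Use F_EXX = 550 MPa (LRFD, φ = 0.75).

φR_n ≈ 756 kN

Effective throat (given) t_e = 13 mm.
A_we = 13 × 235 = 3055 mm².
F_nw = 0.6 F_EXX = 330 MPa.
φR_n = 0.75 × 330 × 3055 × 10⁻³ = 756.1 kN.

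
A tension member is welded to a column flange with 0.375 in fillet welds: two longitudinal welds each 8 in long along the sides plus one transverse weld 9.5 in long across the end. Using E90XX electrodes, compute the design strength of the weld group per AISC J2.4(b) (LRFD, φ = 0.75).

φR_n ≈ 299 kip

E90XX → F_EXX = 90 ksi.
t_e = 0.707 × 0.375 = 0.2651 in.
R_nwl = 0.6 × 90 × 0.2651 × 16 = 229.1 kip (longitudinal, 2 welds).
R_nwt = 0.6 × 90 × 0.2651 × 9.5 = 136 kip (transverse, base value).
(i) R_nwl + R_nwt = 365.1 kip; (ii) 0.85 R_nwl + 1.5 R_nwt = 398.7 kip.
R_n = max = 398.7 kip [governs: (ii)]; φR_n = 299 kip.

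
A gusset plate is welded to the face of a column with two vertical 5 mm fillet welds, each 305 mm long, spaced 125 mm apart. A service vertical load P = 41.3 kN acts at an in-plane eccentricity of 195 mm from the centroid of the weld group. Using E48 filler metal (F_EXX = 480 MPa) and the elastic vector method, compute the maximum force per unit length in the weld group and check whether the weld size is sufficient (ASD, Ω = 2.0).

Total weld length L_w = 610 mm. Treat welds as unit-width lines.
Polar moment about centroid: J = 2[d³/12 + d(b/2)²] = 2[305³/12 + 305×62.5²] = 7112000 mm³.
Direct shear f_v = P/L_w = 41.3×10³ / 610 = 67.7 N/mm (vertical).
Torsion M = P·e = 41.3×10³ × 195 = 8053500 N·mm.
Critical point at (x, y) = (62.5, 152.5) from centroid. f_tx = M·y/J = 172.7 N/mm; f_ty = M·x/J = 70.78 N/mm.
Resultant f_max = √[f_tx² + (f_v + f_ty)²] = √[172.7² + (67.7 + 70.78)²] = 221.4 N/mm.
Capacity per unit length: r_n/Ω = (1/2.0) × 0.6 × 480 × (0.707 × 5) = 509 N/mm.
221.4 ≤ 509 → adequate.

f_max ≈ 221 N/mm; adequate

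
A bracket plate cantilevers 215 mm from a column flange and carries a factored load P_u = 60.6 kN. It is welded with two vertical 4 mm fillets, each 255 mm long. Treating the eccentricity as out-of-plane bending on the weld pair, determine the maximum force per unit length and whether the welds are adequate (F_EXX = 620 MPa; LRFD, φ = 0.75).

f_max ≈ 613 N/mm; adequate

L_w = 2 × 255 = 510 mm; section modulus (unit throat) S = 2 × L²/6 = 21680 mm².
Direct shear f_v = P/L_w = 60.6×10³/510 = 118.8 N/mm.
Moment M = P × e = 60.6×10³ × 215 = 13029000 N·mm; bending f_b = M/S = 601.1 N/mm.
f_max = √(f_v² + f_b²) = √(118.8² + 601.1²) = 612.7 N/mm.
φr_n = 0.75 × 0.6 × 620 × (0.707 × 4) = 789 N/mm → adequate.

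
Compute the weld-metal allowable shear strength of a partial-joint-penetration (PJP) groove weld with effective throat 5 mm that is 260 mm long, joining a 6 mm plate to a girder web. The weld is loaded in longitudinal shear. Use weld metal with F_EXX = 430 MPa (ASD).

R_n/Ω ≈ 168 kN

Effective throat (given) t_e = 5 mm.
A_we = 5 × 260 = 1300 mm².
F_nw = 0.6 F_EXX = 258 MPa.
R_n/Ω = (258 × 1300) / 2.0 × 10⁻³ = 167.7 kN.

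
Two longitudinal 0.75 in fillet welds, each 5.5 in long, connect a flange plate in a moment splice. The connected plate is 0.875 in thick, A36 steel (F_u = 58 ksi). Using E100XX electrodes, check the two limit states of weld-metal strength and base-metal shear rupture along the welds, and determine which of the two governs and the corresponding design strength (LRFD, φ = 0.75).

φR_n ≈ 251 kips (base-metal shear rupture governs)

E100XX → F_EXX = 100 ksi.
t_e = 0.707 × 0.75 = 0.5302 in; L = 11 in.
Weld metal: φR_n = 0.75 × 0.6 × 100 × 0.5302 × 11 = 262.5 kips.
Base metal (shear rupture): φR_n = 0.75 × 0.6 × 58 × 0.875 × 11 = 251.2 kips.
Governing: base-metal shear rupture.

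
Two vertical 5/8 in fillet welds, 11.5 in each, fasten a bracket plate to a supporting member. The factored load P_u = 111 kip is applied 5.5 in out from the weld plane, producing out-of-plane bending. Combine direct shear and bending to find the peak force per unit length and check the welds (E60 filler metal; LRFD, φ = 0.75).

f_max ≈ 14.7 kip/in; NOT adequate

E60XX → F_EXX = 60 ksi.
L_w = 2 × 11.5 = 23 in; section modulus (unit throat) S = 2 × L²/6 = 44.08 in².
Direct shear f_v = P/L_w = 111/23 = 4.826 kip/in.
Moment M = P × e = 111 × 5.5 = 610.5 kip·in; bending f_b = M/S = 13.85 kip/in.
f_max = √(f_v² + f_b²) = √(4.826² + 13.85²) = 14.67 kip/in.
φr_n = 0.75 × 0.6 × 60 × (0.707 × 0.625) = 11.93 kip/in → NOT adequate.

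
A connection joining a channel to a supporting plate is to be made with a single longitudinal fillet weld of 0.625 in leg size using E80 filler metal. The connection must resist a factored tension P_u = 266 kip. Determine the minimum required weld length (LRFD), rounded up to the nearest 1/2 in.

E80XX → F_EXX = 80 ksi.
Throat t_e = 0.707 × 0.625 = 0.4419 in.
φr_n = 0.75 × 0.6 × 80 × 0.4419 = 15.91 kip/in.
L_req = P_u / φr_n = 266 / 15.91 = 16.72 in total.
Round up → use L = 17 in.

L = 17 in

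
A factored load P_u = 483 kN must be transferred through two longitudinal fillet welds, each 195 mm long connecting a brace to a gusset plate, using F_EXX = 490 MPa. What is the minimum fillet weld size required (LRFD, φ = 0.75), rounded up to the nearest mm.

Total weld length L = 390 mm.
Required throat t_e = P_u / (φ × 0.6 F_EXX × L) = 483 / (0.75 × 0.6 × 490 × 390 × 10⁻³) = 5.617 mm.
Required leg w = t_e / 0.707 = 7.944 mm → use 8 mm.

w = 8 mm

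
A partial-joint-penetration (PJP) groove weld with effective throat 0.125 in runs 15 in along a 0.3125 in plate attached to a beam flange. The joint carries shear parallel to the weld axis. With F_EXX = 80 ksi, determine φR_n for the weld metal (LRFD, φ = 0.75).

φR_n ≈ 67.5 kip

Effective throat (given) t_e = 0.125 in.
A_we = 0.125 × 15 = 1.875 in².
F_nw = 0.6 F_EXX = 48 ksi.
φR_n = 0.75 × 48 × 1.875 = 67.5 kip.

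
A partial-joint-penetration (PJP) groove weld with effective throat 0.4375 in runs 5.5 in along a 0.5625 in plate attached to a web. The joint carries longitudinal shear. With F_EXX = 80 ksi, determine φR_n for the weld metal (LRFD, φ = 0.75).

φR_n ≈ 86.6 kips

Effective throat (given) t_e = 0.4375 in.
A_we = 0.4375 × 5.5 = 2.406 in².
F_nw = 0.6 F_EXX = 48 ksi.
φR_n = 0.75 × 48 × 2.406 = 86.62 kips.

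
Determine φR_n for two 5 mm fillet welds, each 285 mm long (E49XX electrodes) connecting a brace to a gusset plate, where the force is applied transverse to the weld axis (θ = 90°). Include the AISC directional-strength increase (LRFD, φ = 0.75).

E49XX → F_EXX = 490 MPa.
t_e = 0.707 × 5 = 3.535 mm; A_we = 3.535 × 570 = 2015 mm².
Directional factor: 1.0 + 0.5 sin^1.5(90°) = 1.5.
F_nw = 0.6 × 490 × 1.5 = 441 MPa.
φR_n = 0.75 × 441 × 2015 × 10⁻³ = 666.4 kN.

φR_n ≈ 666 kN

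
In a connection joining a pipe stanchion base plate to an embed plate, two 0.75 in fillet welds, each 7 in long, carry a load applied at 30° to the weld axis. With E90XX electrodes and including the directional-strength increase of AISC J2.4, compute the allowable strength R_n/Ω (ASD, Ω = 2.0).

R_n/Ω ≈ 236 kips

E90XX → F_EXX = 90 ksi.
t_e = 0.707 × 0.75 = 0.5302 in; A_we = 0.5302 × 14 = 7.423 in².
Directional factor: 1.0 + 0.5 sin^1.5(30°) = 1.177.
F_nw = 0.6 × 90 × 1.177 = 63.55 ksi.
R_n/Ω = (63.55 × 7.423) / 2.0 = 235.9 kips.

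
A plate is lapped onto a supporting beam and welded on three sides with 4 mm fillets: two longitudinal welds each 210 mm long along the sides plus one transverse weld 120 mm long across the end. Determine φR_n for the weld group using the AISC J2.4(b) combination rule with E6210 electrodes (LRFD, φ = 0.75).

E62XX → F_EXX = 620 MPa.
t_e = 0.707 × 4 = 2.828 mm.
R_nwl = 0.6 × 620 × 2.828 × 420 × 10⁻³ = 441.8 kN (longitudinal, 2 welds).
R_nwt = 0.6 × 620 × 2.828 × 120 × 10⁻³ = 126.2 kN (transverse, base value).
(i) R_nwl + R_nwt = 568.1 kN; (ii) 0.85 R_nwl + 1.5 R_nwt = 564.9 kN.
R_n = max = 568.1 kN [governs: (i)]; φR_n = 426.1 kN.

φR_n ≈ 426 kN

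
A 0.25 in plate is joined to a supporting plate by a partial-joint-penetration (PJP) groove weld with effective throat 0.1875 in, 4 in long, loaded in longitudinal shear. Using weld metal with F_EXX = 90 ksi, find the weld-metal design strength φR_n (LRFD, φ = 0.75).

Effective throat (given) t_e = 0.1875 in.
A_we = 0.1875 × 4 = 0.75 in².
F_nw = 0.6 F_EXX = 54 ksi.
φR_n = 0.75 × 54 × 0.75 = 30.38 kips.

φR_n ≈ 30.4 kips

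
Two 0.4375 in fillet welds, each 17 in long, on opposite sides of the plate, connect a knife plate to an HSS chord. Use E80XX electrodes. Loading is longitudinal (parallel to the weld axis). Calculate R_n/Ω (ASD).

E80XX → F_EXX = 80 ksi.
Effective throat t_e = 0.707 × 0.4375 = 0.3093 in.
Total length L = 34 in; A_we = 0.3093 × 34 = 10.52 in².
F_nw = 0.6 F_EXX = 0.6 × 80 = 48 ksi.
R_n = 48 × 10.52 = 504.8 kips; R_n/Ω = 504.8/2.0 = 252.4 kips.

R_n/Ω ≈ 252 kips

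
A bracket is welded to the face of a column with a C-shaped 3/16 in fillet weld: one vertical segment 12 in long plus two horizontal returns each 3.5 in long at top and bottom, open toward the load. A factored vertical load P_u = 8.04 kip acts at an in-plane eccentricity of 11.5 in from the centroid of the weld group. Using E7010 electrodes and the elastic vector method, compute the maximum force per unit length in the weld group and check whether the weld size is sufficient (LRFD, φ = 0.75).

f_max ≈ 1.7 kip/in; adequate

E70XX → F_EXX = 70 ksi.
Total weld length L_w = 19 in. Treat welds as unit-width lines.
Centroid: x̄ = 2×3.5×1.75 / 19 = 0.6447 in from the vertical weld.
Polar moment about centroid: J = I_x + I_y = [12³/12 + 2×3.5×6²] + [12×0.6447² + 2(3.5³/12 + 3.5×1.105²)] = 416.7 in³.
Direct shear f_v = P/L_w = 8.04 / 19 = 0.4232 kip/in (vertical).
Torsion M = P·e = 8.04 × 11.5 = 92.46 kip·in.
Critical point at (x, y) = (2.855, 6) from centroid. f_tx = M·y/J = 1.331 kip/in; f_ty = M·x/J = 0.6336 kip/in.
Resultant f_max = √[f_tx² + (f_v + f_ty)²] = √[1.331² + (0.4232 + 0.6336)²] = 1.7 kip/in.
Capacity per unit length: φr_n = 0.75 × 0.6 × 70 × (0.707 × 0.1875) = 4.176 kip/in.
1.7 ≤ 4.176 → adequate.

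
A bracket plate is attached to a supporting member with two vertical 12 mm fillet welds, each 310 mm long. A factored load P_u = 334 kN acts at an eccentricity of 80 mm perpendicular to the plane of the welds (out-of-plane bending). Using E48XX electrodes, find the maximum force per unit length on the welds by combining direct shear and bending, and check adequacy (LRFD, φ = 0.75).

E48XX → F_EXX = 480 MPa.
L_w = 2 × 310 = 620 mm; section modulus (unit throat) S = 2 × L²/6 = 32030 mm².
Direct shear f_v = P/L_w = 334×10³/620 = 538.7 N/mm.
Moment M = P × e = 334×10³ × 80 = 26720000 N·mm; bending f_b = M/S = 834.1 N/mm.
f_max = √(f_v² + f_b²) = √(538.7² + 834.1²) = 993 N/mm.
φr_n = 0.75 × 0.6 × 480 × (0.707 × 12) = 1833 N/mm → adequate.

f_max ≈ 993 N/mm; adequate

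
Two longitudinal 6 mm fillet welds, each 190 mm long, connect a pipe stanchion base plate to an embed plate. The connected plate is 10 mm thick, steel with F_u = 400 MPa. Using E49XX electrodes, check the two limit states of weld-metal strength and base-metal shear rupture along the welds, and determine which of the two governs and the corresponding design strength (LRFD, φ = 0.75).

φR_n ≈ 355 kN (weld metal governs)

E49XX → F_EXX = 490 MPa.
t_e = 0.707 × 6 = 4.242 mm; L = 380 mm.
Weld metal: φR_n = 0.75 × 0.6 × 490 × 4.242 × 380 × 10⁻³ = 355.4 kN.
Base metal (shear rupture): φR_n = 0.75 × 0.6 × 400 × 10 × 380 × 10⁻³ = 684 kN.
Governing: weld metal.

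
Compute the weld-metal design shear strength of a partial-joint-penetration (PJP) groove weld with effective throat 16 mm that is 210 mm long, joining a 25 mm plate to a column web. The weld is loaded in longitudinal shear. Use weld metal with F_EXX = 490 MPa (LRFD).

φR_n ≈ 741 kN

Effective throat (given) t_e = 16 mm.
A_we = 16 × 210 = 3360 mm².
F_nw = 0.6 F_EXX = 294 MPa.
φR_n = 0.75 × 294 × 3360 × 10⁻³ = 740.9 kN.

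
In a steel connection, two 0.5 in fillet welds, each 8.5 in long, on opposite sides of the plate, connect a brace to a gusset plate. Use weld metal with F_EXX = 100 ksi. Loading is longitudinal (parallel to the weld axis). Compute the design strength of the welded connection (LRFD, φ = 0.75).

φR_n ≈ 270 kips

Effective throat t_e = 0.707 × 0.5 = 0.3535 in.
Total length L = 17 in; A_we = 0.3535 × 17 = 6.01 in².
F_nw = 0.6 F_EXX = 0.6 × 100 = 60 ksi.
φR_n = 0.75 × 60 × 6.01 = 270.4 kips.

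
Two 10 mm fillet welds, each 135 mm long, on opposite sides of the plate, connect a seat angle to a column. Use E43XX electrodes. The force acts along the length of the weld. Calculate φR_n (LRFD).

E43XX → F_EXX = 430 MPa.
Effective throat t_e = 0.707 × 10 = 7.07 mm.
Total length L = 270 mm; A_we = 7.07 × 270 = 1909 mm².
F_nw = 0.6 F_EXX = 0.6 × 430 = 258 MPa.
φR_n = 0.75 × 258 × 1909 × 10⁻³ = 369.4 kN.

φR_n ≈ 369 kN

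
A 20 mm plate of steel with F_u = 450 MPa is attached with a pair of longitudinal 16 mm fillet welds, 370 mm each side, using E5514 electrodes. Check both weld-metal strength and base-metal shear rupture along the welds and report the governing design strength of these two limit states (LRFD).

E55XX → F_EXX = 550 MPa.
t_e = 0.707 × 16 = 11.31 mm; L = 740 mm.
Weld metal: φR_n = 0.75 × 0.6 × 550 × 11.31 × 740 × 10⁻³ = 2072 kN.
Base metal (shear rupture): φR_n = 0.75 × 0.6 × 450 × 20 × 740 × 10⁻³ = 2997 kN.
Governing: weld metal.

φR_n ≈ 2070 kN (weld metal governs)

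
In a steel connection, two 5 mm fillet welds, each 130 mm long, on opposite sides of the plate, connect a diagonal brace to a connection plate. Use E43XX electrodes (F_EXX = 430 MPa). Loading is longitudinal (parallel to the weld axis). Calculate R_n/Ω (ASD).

Effective throat t_e = 0.707 × 5 = 3.535 mm.
Total length L = 260 mm; A_we = 3.535 × 260 = 919.1 mm².
F_nw = 0.6 F_EXX = 0.6 × 430 = 258 MPa.
R_n = 258 × 919.1 × 10⁻³ = 237.1 kN; R_n/Ω = 237.1/2.0 = 118.6 kN.

R_n/Ω ≈ 119 kN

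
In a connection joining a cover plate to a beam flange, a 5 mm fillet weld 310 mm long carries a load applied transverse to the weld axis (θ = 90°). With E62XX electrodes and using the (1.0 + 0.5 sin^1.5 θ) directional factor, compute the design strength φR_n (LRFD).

E62XX → F_EXX = 620 MPa.
t_e = 0.707 × 5 = 3.535 mm; A_we = 3.535 × 310 = 1096 mm².
Directional factor: 1.0 + 0.5 sin^1.5(90°) = 1.5.
F_nw = 0.6 × 620 × 1.5 = 558 MPa.
φR_n = 0.75 × 558 × 1096 × 10⁻³ = 458.6 kN.

φR_n ≈ 459 kN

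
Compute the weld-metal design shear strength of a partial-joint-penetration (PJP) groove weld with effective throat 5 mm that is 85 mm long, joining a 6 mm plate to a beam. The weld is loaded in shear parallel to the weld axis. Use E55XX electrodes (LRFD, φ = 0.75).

φR_n ≈ 105 kN

E55XX → F_EXX = 550 MPa.
Effective throat (given) t_e = 5 mm.
A_we = 5 × 85 = 425 mm².
F_nw = 0.6 F_EXX = 330 MPa.
φR_n = 0.75 × 330 × 425 × 10⁻³ = 105.2 kN.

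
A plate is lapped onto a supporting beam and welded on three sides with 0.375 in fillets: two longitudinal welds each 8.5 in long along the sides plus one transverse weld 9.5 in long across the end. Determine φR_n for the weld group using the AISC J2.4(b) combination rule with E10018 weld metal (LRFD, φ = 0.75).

E100XX → F_EXX = 100 ksi.
t_e = 0.707 × 0.375 = 0.2651 in.
R_nwl = 0.6 × 100 × 0.2651 × 17 = 270.4 kips (longitudinal, 2 welds).
R_nwt = 0.6 × 100 × 0.2651 × 9.5 = 151.1 kips (transverse, base value).
(i) R_nwl + R_nwt = 421.5 kips; (ii) 0.85 R_nwl + 1.5 R_nwt = 456.5 kips.
R_n = max = 456.5 kips [governs: (ii)]; φR_n = 342.4 kips.

φR_n ≈ 342 kips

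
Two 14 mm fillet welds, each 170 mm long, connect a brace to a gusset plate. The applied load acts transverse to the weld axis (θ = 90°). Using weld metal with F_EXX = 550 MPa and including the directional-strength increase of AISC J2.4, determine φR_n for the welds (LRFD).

φR_n ≈ 1250 kN

t_e = 0.707 × 14 = 9.898 mm; A_we = 9.898 × 340 = 3365 mm².
Directional factor: 1.0 + 0.5 sin^1.5(90°) = 1.5.
F_nw = 0.6 × 550 × 1.5 = 495 MPa.
φR_n = 0.75 × 495 × 3365 × 10⁻³ = 1249 kN.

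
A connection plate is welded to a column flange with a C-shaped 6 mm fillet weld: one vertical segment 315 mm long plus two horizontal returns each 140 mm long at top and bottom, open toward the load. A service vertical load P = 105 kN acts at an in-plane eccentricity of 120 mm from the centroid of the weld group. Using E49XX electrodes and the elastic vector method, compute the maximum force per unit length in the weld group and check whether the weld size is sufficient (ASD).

f_max ≈ 354 N/mm; adequate

E49XX → F_EXX = 490 MPa.
Total weld length L_w = 595 mm. Treat welds as unit-width lines.
Centroid: x̄ = 2×140×70 / 595 = 32.94 mm from the vertical weld.
Polar moment about centroid: J = I_x + I_y = [315³/12 + 2×140×157.5²] + [315×32.94² + 2(140³/12 + 140×37.06²)] = 10730000 mm³.
Direct shear f_v = P/L_w = 105×10³ / 595 = 176.5 N/mm (vertical).
Torsion M = P·e = 105×10³ × 120 = 12600000 N·mm.
Critical point at (x, y) = (107.1, 157.5) from centroid. f_tx = M·y/J = 184.9 N/mm; f_ty = M·x/J = 125.7 N/mm.
Resultant f_max = √[f_tx² + (f_v + f_ty)²] = √[184.9² + (176.5 + 125.7)²] = 354.2 N/mm.
Capacity per unit length: r_n/Ω = (1/2.0) × 0.6 × 490 × (0.707 × 6) = 623.6 N/mm.
354.2 ≤ 623.6 → adequate.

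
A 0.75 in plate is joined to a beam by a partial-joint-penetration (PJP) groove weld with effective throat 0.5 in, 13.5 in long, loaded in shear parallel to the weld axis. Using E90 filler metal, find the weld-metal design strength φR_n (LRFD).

φR_n ≈ 273 kip

E90XX → F_EXX = 90 ksi.
Effective throat (given) t_e = 0.5 in.
A_we = 0.5 × 13.5 = 6.75 in².
F_nw = 0.6 F_EXX = 54 ksi.
φR_n = 0.75 × 54 × 6.75 = 273.4 kip.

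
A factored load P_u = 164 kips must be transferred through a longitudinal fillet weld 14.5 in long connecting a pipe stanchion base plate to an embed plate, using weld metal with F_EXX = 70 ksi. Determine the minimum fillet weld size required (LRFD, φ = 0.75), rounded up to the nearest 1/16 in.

Total weld length L = 14.5 in.
Required throat t_e = P_u / (φ × 0.6 F_EXX × L) = 164 / (0.75 × 0.6 × 70 × 14.5) = 0.3591 in.
Required leg w = t_e / 0.707 = 0.5079 in → use 9/16 in.

w = 9/16 in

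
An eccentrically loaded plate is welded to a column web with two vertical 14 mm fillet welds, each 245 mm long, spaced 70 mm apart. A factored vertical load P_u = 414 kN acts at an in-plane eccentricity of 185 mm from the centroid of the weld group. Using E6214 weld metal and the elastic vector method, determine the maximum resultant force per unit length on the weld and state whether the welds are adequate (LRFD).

E62XX → F_EXX = 620 MPa.
Total weld length L_w = 490 mm. Treat welds as unit-width lines.
Polar moment about centroid: J = 2[d³/12 + d(b/2)²] = 2[245³/12 + 245×35²] = 3051000 mm³.
Direct shear f_v = P/L_w = 414×10³ / 490 = 844.9 N/mm (vertical).
Torsion M = P·e = 414×10³ × 185 = 76590000 N·mm.
Critical point at (x, y) = (35, 122.5) from centroid. f_tx = M·y/J = 3075 N/mm; f_ty = M·x/J = 878.5 N/mm.
Resultant f_max = √[f_tx² + (f_v + f_ty)²] = √[3075² + (844.9 + 878.5)²] = 3525 N/mm.
Capacity per unit length: φr_n = 0.75 × 0.6 × 620 × (0.707 × 14) = 2762 N/mm.
3525 > 2762 → NOT adequate.

f_max ≈ 3520 N/mm; NOT adequate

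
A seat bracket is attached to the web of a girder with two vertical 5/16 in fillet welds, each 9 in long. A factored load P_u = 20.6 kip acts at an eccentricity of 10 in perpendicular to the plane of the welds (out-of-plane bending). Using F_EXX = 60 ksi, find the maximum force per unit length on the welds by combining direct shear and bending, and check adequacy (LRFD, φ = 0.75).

L_w = 2 × 9 = 18 in; section modulus (unit throat) S = 2 × L²/6 = 27 in².
Direct shear f_v = P/L_w = 20.6/18 = 1.144 kip/in.
Moment M = P × e = 20.6 × 10 = 206 kip·in; bending f_b = M/S = 7.63 kip/in.
f_max = √(f_v² + f_b²) = √(1.144² + 7.63²) = 7.715 kip/in.
φr_n = 0.75 × 0.6 × 60 × (0.707 × 0.3125) = 5.965 kip/in → NOT adequate.

f_max ≈ 7.71 kip/in; NOT adequate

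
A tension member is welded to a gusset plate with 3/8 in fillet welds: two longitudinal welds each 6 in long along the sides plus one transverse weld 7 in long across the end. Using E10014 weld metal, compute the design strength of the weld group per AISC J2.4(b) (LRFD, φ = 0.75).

E100XX → F_EXX = 100 ksi.
t_e = 0.707 × 0.375 = 0.2651 in.
R_nwl = 0.6 × 100 × 0.2651 × 12 = 190.9 kips (longitudinal, 2 welds).
R_nwt = 0.6 × 100 × 0.2651 × 7 = 111.4 kips (transverse, base value).
(i) R_nwl + R_nwt = 302.2 kips; (ii) 0.85 R_nwl + 1.5 R_nwt = 329.3 kips.
R_n = max = 329.3 kips [governs: (ii)]; φR_n = 247 kips.

φR_n ≈ 247 kips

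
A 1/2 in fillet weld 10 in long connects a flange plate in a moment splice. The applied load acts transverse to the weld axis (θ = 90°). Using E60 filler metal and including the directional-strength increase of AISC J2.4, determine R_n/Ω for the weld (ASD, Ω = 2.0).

E60XX → F_EXX = 60 ksi.
t_e = 0.707 × 0.5 = 0.3535 in; A_we = 0.3535 × 10 = 3.535 in².
Directional factor: 1.0 + 0.5 sin^1.5(90°) = 1.5.
F_nw = 0.6 × 60 × 1.5 = 54 ksi.
R_n/Ω = (54 × 3.535) / 2.0 = 95.44 kips.

R_n/Ω ≈ 95.4 kips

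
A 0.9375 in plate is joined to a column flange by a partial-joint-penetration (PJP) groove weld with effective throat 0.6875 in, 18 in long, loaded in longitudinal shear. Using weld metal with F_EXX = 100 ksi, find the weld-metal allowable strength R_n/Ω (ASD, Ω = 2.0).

Effective throat (given) t_e = 0.6875 in.
A_we = 0.6875 × 18 = 12.38 in².
F_nw = 0.6 F_EXX = 60 ksi.
R_n/Ω = (60 × 12.38) / 2.0 = 371.2 kips.

R_n/Ω ≈ 371 kips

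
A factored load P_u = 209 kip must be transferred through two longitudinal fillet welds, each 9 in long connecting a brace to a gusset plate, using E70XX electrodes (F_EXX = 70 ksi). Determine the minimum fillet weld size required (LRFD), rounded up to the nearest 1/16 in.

w = 9/16 in

Total weld length L = 18 in.
Required throat t_e = P_u / (φ × 0.6 F_EXX × L) = 209 / (0.75 × 0.6 × 70 × 18) = 0.3686 in.
Required leg w = t_e / 0.707 = 0.5214 in → use 9/16 in.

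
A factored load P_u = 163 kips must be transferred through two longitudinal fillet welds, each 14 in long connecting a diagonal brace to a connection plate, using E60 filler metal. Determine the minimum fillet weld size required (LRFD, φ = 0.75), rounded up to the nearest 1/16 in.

E60XX → F_EXX = 60 ksi.
Total weld length L = 28 in.
Required throat t_e = P_u / (φ × 0.6 F_EXX × L) = 163 / (0.75 × 0.6 × 60 × 28) = 0.2156 in.
Required leg w = t_e / 0.707 = 0.305 in → use 5/16 in.

w = 5/16 in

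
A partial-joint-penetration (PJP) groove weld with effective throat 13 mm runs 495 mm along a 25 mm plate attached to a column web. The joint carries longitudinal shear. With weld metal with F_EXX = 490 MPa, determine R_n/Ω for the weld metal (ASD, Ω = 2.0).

R_n/Ω ≈ 946 kN

Effective throat (given) t_e = 13 mm.
A_we = 13 × 495 = 6435 mm².
F_nw = 0.6 F_EXX = 294 MPa.
R_n/Ω = (294 × 6435) / 2.0 × 10⁻³ = 945.9 kN.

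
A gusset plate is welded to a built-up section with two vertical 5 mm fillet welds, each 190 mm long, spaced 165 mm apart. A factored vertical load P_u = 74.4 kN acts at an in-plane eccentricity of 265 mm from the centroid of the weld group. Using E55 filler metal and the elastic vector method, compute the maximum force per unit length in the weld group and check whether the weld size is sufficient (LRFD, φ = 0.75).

f_max ≈ 807 N/mm; adequate

E55XX → F_EXX = 550 MPa.
Total weld length L_w = 380 mm. Treat welds as unit-width lines.
Polar moment about centroid: J = 2[d³/12 + d(b/2)²] = 2[190³/12 + 190×82.5²] = 3730000 mm³.
Direct shear f_v = P/L_w = 74.4×10³ / 380 = 195.8 N/mm (vertical).
Torsion M = P·e = 74.4×10³ × 265 = 19716000 N·mm.
Critical point at (x, y) = (82.5, 95) from centroid. f_tx = M·y/J = 502.2 N/mm; f_ty = M·x/J = 436.1 N/mm.
Resultant f_max = √[f_tx² + (f_v + f_ty)²] = √[502.2² + (195.8 + 436.1)²] = 807.2 N/mm.
Capacity per unit length: φr_n = 0.75 × 0.6 × 550 × (0.707 × 5) = 874.9 N/mm.
807.2 ≤ 874.9 → adequate.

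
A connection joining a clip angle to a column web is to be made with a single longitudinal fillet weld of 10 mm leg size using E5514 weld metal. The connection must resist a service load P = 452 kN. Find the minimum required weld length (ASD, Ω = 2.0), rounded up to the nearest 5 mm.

E55XX → F_EXX = 550 MPa.
Throat t_e = 0.707 × 10 = 7.07 mm.
r_n/Ω = (0.6 × 550 × 7.07) / 2.0 = 1167 N/mm = 1.167 kN/mm.
L_req = P / (r_n/Ω) = 452 / 1.167 = 387.5 mm total.
Round up → use L = 390 mm.

L = 390 mm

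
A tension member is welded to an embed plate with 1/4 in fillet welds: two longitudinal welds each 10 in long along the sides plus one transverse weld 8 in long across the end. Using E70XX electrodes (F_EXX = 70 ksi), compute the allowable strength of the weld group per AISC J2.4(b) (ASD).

R_n/Ω ≈ 108 kips

t_e = 0.707 × 0.25 = 0.1767 in.
R_nwl = 0.6 × 70 × 0.1767 × 20 = 148.5 kips (longitudinal, 2 welds).
R_nwt = 0.6 × 70 × 0.1767 × 8 = 59.39 kips (transverse, base value).
(i) R_nwl + R_nwt = 207.9 kips; (ii) 0.85 R_nwl + 1.5 R_nwt = 215.3 kips.
R_n = max = 215.3 kips [governs: (ii)]; R_n/Ω = 107.6 kips.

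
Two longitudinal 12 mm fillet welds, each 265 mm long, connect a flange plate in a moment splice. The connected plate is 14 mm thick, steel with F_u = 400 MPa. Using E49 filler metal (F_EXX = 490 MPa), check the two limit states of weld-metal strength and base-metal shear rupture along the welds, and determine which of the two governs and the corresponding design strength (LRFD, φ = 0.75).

t_e = 0.707 × 12 = 8.484 mm; L = 530 mm.
Weld metal: φR_n = 0.75 × 0.6 × 490 × 8.484 × 530 × 10⁻³ = 991.5 kN.
Base metal (shear rupture): φR_n = 0.75 × 0.6 × 400 × 14 × 530 × 10⁻³ = 1336 kN.
Governing: weld metal.

φR_n ≈ 991 kN (weld metal governs)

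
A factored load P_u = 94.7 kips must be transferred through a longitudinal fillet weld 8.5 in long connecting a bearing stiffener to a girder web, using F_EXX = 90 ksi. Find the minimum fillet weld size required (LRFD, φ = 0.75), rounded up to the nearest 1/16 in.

Total weld length L = 8.5 in.
Required throat t_e = P_u / (φ × 0.6 F_EXX × L) = 94.7 / (0.75 × 0.6 × 90 × 8.5) = 0.2751 in.
Required leg w = t_e / 0.707 = 0.3891 in → use 7/16 in.

w = 7/16 in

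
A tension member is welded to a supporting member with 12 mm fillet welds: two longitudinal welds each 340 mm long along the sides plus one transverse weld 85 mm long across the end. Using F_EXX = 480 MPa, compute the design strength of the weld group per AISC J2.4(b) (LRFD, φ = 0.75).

φR_n ≈ 1400 kN

t_e = 0.707 × 12 = 8.484 mm.
R_nwl = 0.6 × 480 × 8.484 × 680 × 10⁻³ = 1662 kN (longitudinal, 2 welds).
R_nwt = 0.6 × 480 × 8.484 × 85 × 10⁻³ = 207.7 kN (transverse, base value).
(i) R_nwl + R_nwt = 1869 kN; (ii) 0.85 R_nwl + 1.5 R_nwt = 1724 kN.
R_n = max = 1869 kN [governs: (i)]; φR_n = 1402 kN.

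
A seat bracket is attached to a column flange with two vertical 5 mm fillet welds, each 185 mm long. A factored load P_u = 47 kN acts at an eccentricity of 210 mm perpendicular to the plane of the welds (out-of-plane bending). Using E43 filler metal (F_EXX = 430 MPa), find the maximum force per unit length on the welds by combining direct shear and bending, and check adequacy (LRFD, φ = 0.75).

L_w = 2 × 185 = 370 mm; section modulus (unit throat) S = 2 × L²/6 = 11410 mm².
Direct shear f_v = P/L_w = 47×10³/370 = 127 N/mm.
Moment M = P × e = 47×10³ × 210 = 9870000 N·mm; bending f_b = M/S = 865.2 N/mm.
f_max = √(f_v² + f_b²) = √(127² + 865.2²) = 874.4 N/mm.
φr_n = 0.75 × 0.6 × 430 × (0.707 × 5) = 684 N/mm → NOT adequate.

f_max ≈ 874 N/mm; NOT adequate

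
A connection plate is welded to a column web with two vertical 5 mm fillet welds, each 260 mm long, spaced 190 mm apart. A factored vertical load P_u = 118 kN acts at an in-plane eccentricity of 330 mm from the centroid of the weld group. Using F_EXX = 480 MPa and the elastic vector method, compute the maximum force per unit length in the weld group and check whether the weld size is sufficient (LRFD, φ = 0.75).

f_max ≈ 974 N/mm; NOT adequate

Total weld length L_w = 520 mm. Treat welds as unit-width lines.
Polar moment about centroid: J = 2[d³/12 + d(b/2)²] = 2[260³/12 + 260×95²] = 7622000 mm³.
Direct shear f_v = P/L_w = 118×10³ / 520 = 226.9 N/mm (vertical).
Torsion M = P·e = 118×10³ × 330 = 38940000 N·mm.
Critical point at (x, y) = (95, 130) from centroid. f_tx = M·y/J = 664.1 N/mm; f_ty = M·x/J = 485.3 N/mm.
Resultant f_max = √[f_tx² + (f_v + f_ty)²] = √[664.1² + (226.9 + 485.3)²] = 973.8 N/mm.
Capacity per unit length: φr_n = 0.75 × 0.6 × 480 × (0.707 × 5) = 763.6 N/mm.
973.8 > 763.6 → NOT adequate.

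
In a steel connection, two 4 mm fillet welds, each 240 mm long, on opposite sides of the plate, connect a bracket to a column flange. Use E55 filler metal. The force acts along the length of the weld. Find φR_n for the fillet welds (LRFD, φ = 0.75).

φR_n ≈ 336 kN

E55XX → F_EXX = 550 MPa.
Effective throat t_e = 0.707 × 4 = 2.828 mm.
Total length L = 480 mm; A_we = 2.828 × 480 = 1357 mm².
F_nw = 0.6 F_EXX = 0.6 × 550 = 330 MPa.
φR_n = 0.75 × 330 × 1357 × 10⁻³ = 336 kN.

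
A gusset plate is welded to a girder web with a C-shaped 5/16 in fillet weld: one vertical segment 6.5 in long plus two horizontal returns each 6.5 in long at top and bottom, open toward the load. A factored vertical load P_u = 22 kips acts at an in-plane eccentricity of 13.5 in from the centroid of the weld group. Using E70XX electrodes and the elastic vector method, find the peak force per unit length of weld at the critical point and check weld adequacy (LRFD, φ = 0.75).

E70XX → F_EXX = 70 ksi.
Total weld length L_w = 19.5 in. Treat welds as unit-width lines.
Centroid: x̄ = 2×6.5×3.25 / 19.5 = 2.167 in from the vertical weld.
Polar moment about centroid: J = I_x + I_y = [6.5³/12 + 2×6.5×3.25²] + [6.5×2.167² + 2(6.5³/12 + 6.5×1.083²)] = 251.7 in³.
Direct shear f_v = P/L_w = 22 / 19.5 = 1.128 kip/in (vertical).
Torsion M = P·e = 22 × 13.5 = 297 kip·in.
Critical point at (x, y) = (4.333, 3.25) from centroid. f_tx = M·y/J = 3.834 kip/in; f_ty = M·x/J = 5.112 kip/in.
Resultant f_max = √[f_tx² + (f_v + f_ty)²] = √[3.834² + (1.128 + 5.112)²] = 7.324 kip/in.
Capacity per unit length: φr_n = 0.75 × 0.6 × 70 × (0.707 × 0.3125) = 6.96 kip/in.
7.324 > 6.96 → NOT adequate.

f_max ≈ 7.32 kip/in; NOT adequate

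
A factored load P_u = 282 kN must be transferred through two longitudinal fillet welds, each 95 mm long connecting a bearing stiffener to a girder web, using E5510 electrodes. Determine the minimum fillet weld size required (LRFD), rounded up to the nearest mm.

w = 9 mm

E55XX → F_EXX = 550 MPa.
Total weld length L = 190 mm.
Required throat t_e = P_u / (φ × 0.6 F_EXX × L) = 282 / (0.75 × 0.6 × 550 × 190 × 10⁻³) = 5.997 mm.
Required leg w = t_e / 0.707 = 8.482 mm → use 9 mm.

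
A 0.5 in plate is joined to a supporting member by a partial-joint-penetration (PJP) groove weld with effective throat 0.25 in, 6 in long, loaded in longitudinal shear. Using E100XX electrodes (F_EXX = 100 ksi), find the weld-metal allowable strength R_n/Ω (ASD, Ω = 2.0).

R_n/Ω ≈ 45 kips

Effective throat (given) t_e = 0.25 in.
A_we = 0.25 × 6 = 1.5 in².
F_nw = 0.6 F_EXX = 60 ksi.
R_n/Ω = (60 × 1.5) / 2.0 = 45 kips.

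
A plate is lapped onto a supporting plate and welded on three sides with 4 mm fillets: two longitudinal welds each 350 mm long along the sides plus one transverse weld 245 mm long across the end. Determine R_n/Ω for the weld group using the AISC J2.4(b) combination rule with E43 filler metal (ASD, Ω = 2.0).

E43XX → F_EXX = 430 MPa.
t_e = 0.707 × 4 = 2.828 mm.
R_nwl = 0.6 × 430 × 2.828 × 700 × 10⁻³ = 510.7 kN (longitudinal, 2 welds).
R_nwt = 0.6 × 430 × 2.828 × 245 × 10⁻³ = 178.8 kN (transverse, base value).
(i) R_nwl + R_nwt = 689.5 kN; (ii) 0.85 R_nwl + 1.5 R_nwt = 702.3 kN.
R_n = max = 702.3 kN [governs: (ii)]; R_n/Ω = 351.1 kN.

R_n/Ω ≈ 351 kN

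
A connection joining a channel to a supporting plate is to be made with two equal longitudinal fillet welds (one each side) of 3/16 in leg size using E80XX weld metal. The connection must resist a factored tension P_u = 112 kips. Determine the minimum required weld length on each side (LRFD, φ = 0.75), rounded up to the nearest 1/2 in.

E80XX → F_EXX = 80 ksi.
Throat t_e = 0.707 × 0.1875 = 0.1326 in.
φr_n = 0.75 × 0.6 × 80 × 0.1326 = 4.772 kips/in.
L_req = P_u / φr_n = 112 / 4.772 = 23.47 in total.
Per side: 23.47 / 2 = 11.73 in.
Round up → use L = 12 in on each side.

L = 12 in on each side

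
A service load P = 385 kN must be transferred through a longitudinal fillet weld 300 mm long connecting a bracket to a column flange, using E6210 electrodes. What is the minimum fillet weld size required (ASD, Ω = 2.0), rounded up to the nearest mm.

E62XX → F_EXX = 620 MPa.
Total weld length L = 300 mm.
Required throat t_e = P × Ω / (0.6 F_EXX × L) = 385 × 2.0 / (0.6 × 620 × 300 × 10⁻³) = 6.9 mm.
Required leg w = t_e / 0.707 = 9.759 mm → use 10 mm.

w = 10 mm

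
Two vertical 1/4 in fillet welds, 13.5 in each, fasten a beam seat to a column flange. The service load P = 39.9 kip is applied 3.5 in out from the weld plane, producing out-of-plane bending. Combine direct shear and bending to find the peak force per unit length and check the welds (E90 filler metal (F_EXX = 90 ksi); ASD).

L_w = 2 × 13.5 = 27 in; section modulus (unit throat) S = 2 × L²/6 = 60.75 in².
Direct shear f_v = P/L_w = 39.9/27 = 1.478 kip/in.
Moment M = P × e = 39.9 × 3.5 = 139.65 kip·in; bending f_b = M/S = 2.299 kip/in.
f_max = √(f_v² + f_b²) = √(1.478² + 2.299²) = 2.733 kip/in.
r_n/Ω = (1/2.0) × 0.6 × 90 × (0.707 × 0.25) = 4.772 kip/in → adequate.

f_max ≈ 2.73 kip/in; adequate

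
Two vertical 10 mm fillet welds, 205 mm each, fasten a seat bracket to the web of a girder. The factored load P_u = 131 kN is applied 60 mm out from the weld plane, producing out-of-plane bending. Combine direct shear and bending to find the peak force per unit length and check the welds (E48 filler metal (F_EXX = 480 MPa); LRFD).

L_w = 2 × 205 = 410 mm; section modulus (unit throat) S = 2 × L²/6 = 14010 mm².
Direct shear f_v = P/L_w = 131×10³/410 = 319.5 N/mm.
Moment M = P × e = 131×10³ × 60 = 7860000 N·mm; bending f_b = M/S = 561.1 N/mm.
f_max = √(f_v² + f_b²) = √(319.5² + 561.1²) = 645.7 N/mm.
φr_n = 0.75 × 0.6 × 480 × (0.707 × 10) = 1527 N/mm → adequate.

f_max ≈ 646 N/mm; adequate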